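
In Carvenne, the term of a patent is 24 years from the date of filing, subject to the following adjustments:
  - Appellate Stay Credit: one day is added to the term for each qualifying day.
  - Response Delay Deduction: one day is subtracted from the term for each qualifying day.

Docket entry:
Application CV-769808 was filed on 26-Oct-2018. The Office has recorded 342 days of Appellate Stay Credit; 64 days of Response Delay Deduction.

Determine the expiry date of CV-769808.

2043-07-31

Base term: filing date + 24 years → 26 October 2042.
Appellate Stay Credit: +342 days → 3 October 2043.
Response Delay Deduction: −64 days → 31 July 2043.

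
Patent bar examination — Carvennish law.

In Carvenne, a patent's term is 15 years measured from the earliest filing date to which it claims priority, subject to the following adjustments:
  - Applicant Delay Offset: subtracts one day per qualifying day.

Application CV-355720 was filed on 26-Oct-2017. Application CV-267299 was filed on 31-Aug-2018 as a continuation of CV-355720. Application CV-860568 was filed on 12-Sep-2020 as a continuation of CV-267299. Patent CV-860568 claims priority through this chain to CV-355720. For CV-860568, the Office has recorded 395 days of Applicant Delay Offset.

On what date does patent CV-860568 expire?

Earliest priority filing: 26 October 2017.
Base term: 26 October 2017 + 15 years → 26 October 2032.
Applicant Delay Offset: −395 days → 27 September 2031.

2031-09-27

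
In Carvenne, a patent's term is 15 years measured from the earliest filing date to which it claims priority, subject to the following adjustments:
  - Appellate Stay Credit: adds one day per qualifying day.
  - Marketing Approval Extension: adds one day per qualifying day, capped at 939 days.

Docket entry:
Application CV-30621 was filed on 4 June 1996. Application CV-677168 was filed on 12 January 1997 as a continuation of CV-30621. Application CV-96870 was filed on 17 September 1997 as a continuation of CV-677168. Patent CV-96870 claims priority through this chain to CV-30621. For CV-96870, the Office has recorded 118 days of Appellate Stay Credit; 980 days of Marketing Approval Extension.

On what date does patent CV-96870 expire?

Earliest priority filing: 4 June 1996.
Base term: 4 June 1996 + 15 years → 4 June 2011.
Appellate Stay Credit: +118 days → 30 September 2011.
Marketing Approval Extension: 980 days claimed exceeds the 939-day cap, so +939 days → 26 April 2014.

2014-04-26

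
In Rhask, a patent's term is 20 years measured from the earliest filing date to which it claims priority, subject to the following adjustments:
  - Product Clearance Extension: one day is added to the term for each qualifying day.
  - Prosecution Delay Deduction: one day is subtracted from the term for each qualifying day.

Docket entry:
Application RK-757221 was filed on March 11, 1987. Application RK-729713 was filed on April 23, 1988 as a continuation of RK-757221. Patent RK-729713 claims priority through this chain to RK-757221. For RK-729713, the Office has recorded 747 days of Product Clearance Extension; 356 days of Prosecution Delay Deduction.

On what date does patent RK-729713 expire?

2008-04-05

Earliest priority filing: 11 March 1987.
Base term: 11 March 1987 + 20 years → 11 March 2007.
Product Clearance Extension: +747 days → 27 March 2009.
Prosecution Delay Deduction: −356 days → 5 April 2008.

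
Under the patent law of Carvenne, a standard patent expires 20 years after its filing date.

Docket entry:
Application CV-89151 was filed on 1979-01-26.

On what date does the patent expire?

Filing date + 20 years → 26 January 1999.

January 26, 1999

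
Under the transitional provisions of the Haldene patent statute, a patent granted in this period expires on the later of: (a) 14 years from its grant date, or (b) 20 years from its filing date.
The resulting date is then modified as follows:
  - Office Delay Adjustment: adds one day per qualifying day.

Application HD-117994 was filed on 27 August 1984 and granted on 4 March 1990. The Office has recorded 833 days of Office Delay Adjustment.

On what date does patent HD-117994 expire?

(a) grant + 14 years → 4 March 2004.
(b) filing + 20 years → 27 August 2004.
Later of the two: 27 August 2004.
Office Delay Adjustment: +833 days → 8 December 2006.

2006-12-08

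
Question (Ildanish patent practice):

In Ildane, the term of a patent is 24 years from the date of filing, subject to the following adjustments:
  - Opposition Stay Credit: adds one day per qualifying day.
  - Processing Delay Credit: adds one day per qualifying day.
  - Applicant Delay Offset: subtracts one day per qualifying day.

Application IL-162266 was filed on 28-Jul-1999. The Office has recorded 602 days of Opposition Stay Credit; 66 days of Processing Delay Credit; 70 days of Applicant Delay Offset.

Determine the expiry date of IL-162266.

March 17, 2025

Base term: filing date + 24 years → 28 July 2023.
Opposition Stay Credit: +602 days → 21 March 2025.
Processing Delay Credit: +66 days → 26 May 2025.
Applicant Delay Offset: −70 days → 17 March 2025.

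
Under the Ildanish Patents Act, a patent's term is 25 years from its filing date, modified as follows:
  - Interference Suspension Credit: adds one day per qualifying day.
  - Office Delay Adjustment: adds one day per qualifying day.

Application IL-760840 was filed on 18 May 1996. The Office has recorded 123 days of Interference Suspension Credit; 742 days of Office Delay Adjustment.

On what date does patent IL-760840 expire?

September 30, 2023

Base term: filing date + 25 years → 18 May 2021.
Interference Suspension Credit: +123 days → 18 September 2021.
Office Delay Adjustment: +742 days → 30 September 2023.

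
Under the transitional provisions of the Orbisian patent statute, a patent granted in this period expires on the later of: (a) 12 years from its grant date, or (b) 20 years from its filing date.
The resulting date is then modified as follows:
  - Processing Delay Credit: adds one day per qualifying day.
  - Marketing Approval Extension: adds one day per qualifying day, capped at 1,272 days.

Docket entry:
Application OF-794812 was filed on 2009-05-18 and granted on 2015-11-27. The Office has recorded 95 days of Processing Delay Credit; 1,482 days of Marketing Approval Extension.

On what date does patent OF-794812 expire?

2033-02-13

(a) grant + 12 years → 27 November 2027.
(b) filing + 20 years → 18 May 2029.
Later of the two: 18 May 2029.
Processing Delay Credit: +95 days → 21 August 2029.
Marketing Approval Extension: 1482 days claimed exceeds the 1272-day cap, so +1272 days → 13 February 2033.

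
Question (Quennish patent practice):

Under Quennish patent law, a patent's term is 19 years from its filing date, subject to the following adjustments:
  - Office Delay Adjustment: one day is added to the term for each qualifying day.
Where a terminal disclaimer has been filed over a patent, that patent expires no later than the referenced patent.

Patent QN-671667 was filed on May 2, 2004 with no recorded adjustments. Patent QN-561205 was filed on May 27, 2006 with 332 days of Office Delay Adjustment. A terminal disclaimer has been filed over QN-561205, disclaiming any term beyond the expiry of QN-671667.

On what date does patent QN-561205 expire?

Natural term of QN-561205:
  Base: filing + 19 years → 27 May 2025.
  Office Delay Adjustment: +332 days → 24 April 2026.
Expiry of referenced patent QN-671667:
  Base: filing + 19 years → 2 May 2023.
Terminal disclaimer: QN-561205 expires on the earlier of 24 April 2026 and 2 May 2023.

May 2, 2023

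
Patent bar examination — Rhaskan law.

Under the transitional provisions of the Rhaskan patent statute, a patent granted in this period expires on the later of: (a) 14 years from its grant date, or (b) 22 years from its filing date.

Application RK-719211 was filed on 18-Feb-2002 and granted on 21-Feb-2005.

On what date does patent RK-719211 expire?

February 18, 2024

(a) grant + 14 years → 21 February 2019.
(b) filing + 22 years → 18 February 2024.
Later of the two: 18 February 2024.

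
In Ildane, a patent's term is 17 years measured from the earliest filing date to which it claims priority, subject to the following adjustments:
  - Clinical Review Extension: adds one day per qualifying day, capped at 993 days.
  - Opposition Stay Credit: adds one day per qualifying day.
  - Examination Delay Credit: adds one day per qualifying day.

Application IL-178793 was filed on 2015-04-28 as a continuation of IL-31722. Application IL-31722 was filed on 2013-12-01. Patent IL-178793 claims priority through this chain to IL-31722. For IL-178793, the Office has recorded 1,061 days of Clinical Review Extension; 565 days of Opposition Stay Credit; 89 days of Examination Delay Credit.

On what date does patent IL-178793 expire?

Earliest priority filing: 1 December 2013.
Base term: 1 December 2013 + 17 years → 1 December 2030.
Clinical Review Extension: 1061 days claimed exceeds the 993-day cap, so +993 days → 20 August 2033.
Opposition Stay Credit: +565 days → 8 March 2035.
Examination Delay Credit: +89 days → 5 June 2035.

June 5, 2035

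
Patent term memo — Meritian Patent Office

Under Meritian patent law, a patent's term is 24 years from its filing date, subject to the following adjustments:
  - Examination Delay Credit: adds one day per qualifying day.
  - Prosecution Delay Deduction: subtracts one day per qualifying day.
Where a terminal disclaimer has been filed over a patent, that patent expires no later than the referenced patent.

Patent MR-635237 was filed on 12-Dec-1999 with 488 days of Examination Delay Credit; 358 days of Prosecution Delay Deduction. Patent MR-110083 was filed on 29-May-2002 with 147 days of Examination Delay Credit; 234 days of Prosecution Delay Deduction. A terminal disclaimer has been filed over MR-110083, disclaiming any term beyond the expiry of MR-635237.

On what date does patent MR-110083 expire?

April 20, 2024

Natural term of MR-110083:
  Base: filing + 24 years → 29 May 2026.
  Examination Delay Credit: +147 days → 23 October 2026.
  Prosecution Delay Deduction: −234 days → 3 March 2026.
Expiry of referenced patent MR-635237:
  Base: filing + 24 years → 12 December 2023.
  Examination Delay Credit: +488 days → 13 April 2025.
  Prosecution Delay Deduction: −358 days → 20 April 2024.
Terminal disclaimer: MR-110083 expires on the earlier of 3 March 2026 and 20 April 2024.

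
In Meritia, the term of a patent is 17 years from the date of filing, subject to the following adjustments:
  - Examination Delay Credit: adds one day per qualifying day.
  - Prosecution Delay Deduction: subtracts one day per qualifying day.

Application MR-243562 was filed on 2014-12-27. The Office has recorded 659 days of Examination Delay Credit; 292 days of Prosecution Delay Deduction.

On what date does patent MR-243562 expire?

2032-12-28

Base term: filing date + 17 years → 27 December 2031.
Examination Delay Credit: +659 days → 16 October 2033.
Prosecution Delay Deduction: −292 days → 28 December 2032.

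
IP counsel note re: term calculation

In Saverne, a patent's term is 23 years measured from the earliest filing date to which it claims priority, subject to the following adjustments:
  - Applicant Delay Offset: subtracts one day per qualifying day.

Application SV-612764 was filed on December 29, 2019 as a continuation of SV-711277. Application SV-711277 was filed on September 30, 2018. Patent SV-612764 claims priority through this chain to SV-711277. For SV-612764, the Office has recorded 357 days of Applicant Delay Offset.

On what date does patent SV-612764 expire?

October 8, 2040

Earliest priority filing: 30 September 2018.
Base term: 30 September 2018 + 23 years → 30 September 2041.
Applicant Delay Offset: −357 days → 8 October 2040.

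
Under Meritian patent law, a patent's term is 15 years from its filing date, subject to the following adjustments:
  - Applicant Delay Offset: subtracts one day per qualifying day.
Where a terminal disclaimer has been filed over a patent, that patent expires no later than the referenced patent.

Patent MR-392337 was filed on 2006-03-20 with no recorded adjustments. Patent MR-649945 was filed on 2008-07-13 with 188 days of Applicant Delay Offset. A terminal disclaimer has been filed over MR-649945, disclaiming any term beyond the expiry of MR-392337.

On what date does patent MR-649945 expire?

March 20, 2021

Natural term of MR-649945:
  Base: filing + 15 years → 13 July 2023.
  Applicant Delay Offset: −188 days → 6 January 2023.
Expiry of referenced patent MR-392337:
  Base: filing + 15 years → 20 March 2021.
Terminal disclaimer: MR-649945 expires on the earlier of 6 January 2023 and 20 March 2021.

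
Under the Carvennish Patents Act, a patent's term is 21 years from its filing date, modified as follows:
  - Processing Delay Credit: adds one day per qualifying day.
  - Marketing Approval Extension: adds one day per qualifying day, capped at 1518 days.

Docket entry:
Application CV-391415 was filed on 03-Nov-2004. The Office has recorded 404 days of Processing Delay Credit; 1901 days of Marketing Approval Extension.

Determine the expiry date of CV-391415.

Base term: filing date + 21 years → 3 November 2025.
Processing Delay Credit: +404 days → 12 December 2026.
Marketing Approval Extension: 1901 days claimed exceeds the 1518-day cap, so +1518 days → 7 February 2031.

2031-02-07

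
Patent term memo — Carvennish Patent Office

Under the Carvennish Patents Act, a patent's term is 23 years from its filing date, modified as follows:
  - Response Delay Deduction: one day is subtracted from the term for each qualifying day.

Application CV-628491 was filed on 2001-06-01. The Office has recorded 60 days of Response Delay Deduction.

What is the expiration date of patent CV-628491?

April 2, 2024

Base term: filing date + 23 years → 1 June 2024.
Response Delay Deduction: −60 days → 2 April 2024.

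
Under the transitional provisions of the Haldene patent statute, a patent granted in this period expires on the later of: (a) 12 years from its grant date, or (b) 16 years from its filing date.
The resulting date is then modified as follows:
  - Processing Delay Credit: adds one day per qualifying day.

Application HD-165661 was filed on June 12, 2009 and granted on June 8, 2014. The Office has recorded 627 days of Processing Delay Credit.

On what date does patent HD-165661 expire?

2028-02-25

(a) grant + 12 years → 8 June 2026.
(b) filing + 16 years → 12 June 2025.
Later of the two: 8 June 2026.
Processing Delay Credit: +627 days → 25 February 2028.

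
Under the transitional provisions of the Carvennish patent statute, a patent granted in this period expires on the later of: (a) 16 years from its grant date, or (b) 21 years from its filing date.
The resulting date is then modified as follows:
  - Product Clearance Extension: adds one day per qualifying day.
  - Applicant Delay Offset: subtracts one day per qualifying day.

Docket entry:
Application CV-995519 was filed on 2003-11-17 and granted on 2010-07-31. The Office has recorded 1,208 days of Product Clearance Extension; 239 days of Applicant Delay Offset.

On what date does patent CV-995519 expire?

(a) grant + 16 years → 31 July 2026.
(b) filing + 21 years → 17 November 2024.
Later of the two: 31 July 2026.
Product Clearance Extension: +1208 days → 20 November 2029.
Applicant Delay Offset: −239 days → 26 March 2029.

2029-03-26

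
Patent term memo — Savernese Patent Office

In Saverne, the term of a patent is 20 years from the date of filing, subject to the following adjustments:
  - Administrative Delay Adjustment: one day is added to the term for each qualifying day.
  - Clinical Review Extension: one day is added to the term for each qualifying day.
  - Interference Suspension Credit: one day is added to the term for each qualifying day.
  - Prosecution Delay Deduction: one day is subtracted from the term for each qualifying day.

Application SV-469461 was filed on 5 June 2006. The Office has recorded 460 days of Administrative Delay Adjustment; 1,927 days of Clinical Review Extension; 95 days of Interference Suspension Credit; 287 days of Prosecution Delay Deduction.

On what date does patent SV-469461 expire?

Base term: filing date + 20 years → 5 June 2026.
Administrative Delay Adjustment: +460 days → 8 September 2027.
Clinical Review Extension: +1927 days → 17 December 2032.
Interference Suspension Credit: +95 days → 22 March 2033.
Prosecution Delay Deduction: −287 days → 8 June 2032.

2032-06-08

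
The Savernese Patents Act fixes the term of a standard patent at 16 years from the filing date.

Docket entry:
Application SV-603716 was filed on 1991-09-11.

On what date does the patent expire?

Filing date + 16 years → 11 September 2007.

September 11, 2007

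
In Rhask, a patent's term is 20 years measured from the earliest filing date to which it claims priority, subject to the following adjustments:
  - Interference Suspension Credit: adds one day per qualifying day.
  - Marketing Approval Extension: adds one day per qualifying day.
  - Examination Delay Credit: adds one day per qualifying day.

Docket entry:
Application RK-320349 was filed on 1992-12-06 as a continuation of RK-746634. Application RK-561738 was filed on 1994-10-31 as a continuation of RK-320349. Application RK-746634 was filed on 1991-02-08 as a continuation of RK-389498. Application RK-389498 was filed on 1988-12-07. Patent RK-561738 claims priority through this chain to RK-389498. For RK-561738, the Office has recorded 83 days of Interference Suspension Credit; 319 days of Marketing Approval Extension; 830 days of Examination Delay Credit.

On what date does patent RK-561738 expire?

2012-04-22

Earliest priority filing: 7 December 1988.
Base term: 7 December 1988 + 20 years → 7 December 2008.
Interference Suspension Credit: +83 days → 28 February 2009.
Marketing Approval Extension: +319 days → 13 January 2010.
Examination Delay Credit: +830 days → 22 April 2012.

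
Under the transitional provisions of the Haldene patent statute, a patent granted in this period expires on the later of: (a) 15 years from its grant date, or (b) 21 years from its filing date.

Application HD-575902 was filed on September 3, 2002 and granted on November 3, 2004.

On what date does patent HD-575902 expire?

(a) grant + 15 years → 3 November 2019.
(b) filing + 21 years → 3 September 2023.
Later of the two: 3 September 2023.

2023-09-03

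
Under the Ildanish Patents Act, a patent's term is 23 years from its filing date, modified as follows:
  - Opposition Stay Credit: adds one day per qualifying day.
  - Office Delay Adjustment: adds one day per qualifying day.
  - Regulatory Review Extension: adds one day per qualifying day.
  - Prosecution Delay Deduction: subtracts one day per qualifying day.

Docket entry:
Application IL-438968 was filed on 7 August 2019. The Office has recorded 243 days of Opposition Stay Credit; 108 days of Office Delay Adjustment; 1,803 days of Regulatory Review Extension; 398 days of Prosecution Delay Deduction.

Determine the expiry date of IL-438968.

2047-05-29

Base term: filing date + 23 years → 7 August 2042.
Opposition Stay Credit: +243 days → 7 April 2043.
Office Delay Adjustment: +108 days → 24 July 2043.
Regulatory Review Extension: +1803 days → 30 June 2048.
Prosecution Delay Deduction: −398 days → 29 May 2047.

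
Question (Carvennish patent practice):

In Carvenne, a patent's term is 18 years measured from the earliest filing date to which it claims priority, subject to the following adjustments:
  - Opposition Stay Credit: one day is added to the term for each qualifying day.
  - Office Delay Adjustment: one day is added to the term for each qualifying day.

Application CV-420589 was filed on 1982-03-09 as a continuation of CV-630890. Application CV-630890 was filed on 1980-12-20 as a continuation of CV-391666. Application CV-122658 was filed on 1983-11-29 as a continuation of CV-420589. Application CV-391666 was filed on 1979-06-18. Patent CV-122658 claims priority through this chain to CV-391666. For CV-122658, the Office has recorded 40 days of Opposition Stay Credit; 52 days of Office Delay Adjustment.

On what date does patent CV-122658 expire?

Earliest priority filing: 18 June 1979.
Base term: 18 June 1979 + 18 years → 18 June 1997.
Opposition Stay Credit: +40 days → 28 July 1997.
Office Delay Adjustment: +52 days → 18 September 1997.

1997-09-18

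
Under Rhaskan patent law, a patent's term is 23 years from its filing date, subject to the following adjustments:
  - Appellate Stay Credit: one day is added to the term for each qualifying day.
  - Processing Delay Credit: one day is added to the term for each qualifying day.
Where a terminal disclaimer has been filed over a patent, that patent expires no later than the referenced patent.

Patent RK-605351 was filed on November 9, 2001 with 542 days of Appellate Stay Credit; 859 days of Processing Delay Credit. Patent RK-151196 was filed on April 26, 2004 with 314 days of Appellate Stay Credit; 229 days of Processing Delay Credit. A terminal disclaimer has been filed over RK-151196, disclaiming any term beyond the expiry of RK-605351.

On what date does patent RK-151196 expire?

Natural term of RK-151196:
  Base: filing + 23 years → 26 April 2027.
  Appellate Stay Credit: +314 days → 5 March 2028.
  Processing Delay Credit: +229 days → 20 October 2028.
Expiry of referenced patent RK-605351:
  Base: filing + 23 years → 9 November 2024.
  Appellate Stay Credit: +542 days → 5 May 2026.
  Processing Delay Credit: +859 days → 10 September 2028.
Terminal disclaimer: RK-151196 expires on the earlier of 20 October 2028 and 10 September 2028.

2028-09-10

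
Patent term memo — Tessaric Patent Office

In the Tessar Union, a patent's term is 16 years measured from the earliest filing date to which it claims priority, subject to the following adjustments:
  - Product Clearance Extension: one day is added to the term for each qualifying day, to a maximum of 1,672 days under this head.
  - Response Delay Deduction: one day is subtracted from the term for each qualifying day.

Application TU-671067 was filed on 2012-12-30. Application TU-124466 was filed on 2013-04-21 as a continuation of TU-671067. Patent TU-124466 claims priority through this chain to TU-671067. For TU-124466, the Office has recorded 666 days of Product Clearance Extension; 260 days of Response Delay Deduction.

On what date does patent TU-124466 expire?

Earliest priority filing: 30 December 2012.
Base term: 30 December 2012 + 16 years → 30 December 2028.
Product Clearance Extension: 666 days (within the 1672-day cap) → +666 days → 27 October 2030.
Response Delay Deduction: −260 days → 9 February 2030.

February 9, 2030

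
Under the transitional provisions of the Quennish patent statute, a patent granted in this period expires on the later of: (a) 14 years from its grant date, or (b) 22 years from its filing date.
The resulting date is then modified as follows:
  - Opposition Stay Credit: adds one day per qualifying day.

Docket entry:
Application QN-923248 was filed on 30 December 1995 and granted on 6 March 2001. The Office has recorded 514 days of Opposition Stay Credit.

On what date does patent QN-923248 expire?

(a) grant + 14 years → 6 March 2015.
(b) filing + 22 years → 30 December 2017.
Later of the two: 30 December 2017.
Opposition Stay Credit: +514 days → 28 May 2019.

2019-05-28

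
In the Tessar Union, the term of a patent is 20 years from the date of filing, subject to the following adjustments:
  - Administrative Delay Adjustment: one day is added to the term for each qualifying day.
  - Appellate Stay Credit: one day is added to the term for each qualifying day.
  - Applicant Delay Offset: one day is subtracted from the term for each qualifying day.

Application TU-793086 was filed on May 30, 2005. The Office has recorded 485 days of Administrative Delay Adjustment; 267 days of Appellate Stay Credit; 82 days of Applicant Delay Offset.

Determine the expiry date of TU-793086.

Base term: filing date + 20 years → 30 May 2025.
Administrative Delay Adjustment: +485 days → 27 September 2026.
Appellate Stay Credit: +267 days → 21 June 2027.
Applicant Delay Offset: −82 days → 31 March 2027.

2027-03-31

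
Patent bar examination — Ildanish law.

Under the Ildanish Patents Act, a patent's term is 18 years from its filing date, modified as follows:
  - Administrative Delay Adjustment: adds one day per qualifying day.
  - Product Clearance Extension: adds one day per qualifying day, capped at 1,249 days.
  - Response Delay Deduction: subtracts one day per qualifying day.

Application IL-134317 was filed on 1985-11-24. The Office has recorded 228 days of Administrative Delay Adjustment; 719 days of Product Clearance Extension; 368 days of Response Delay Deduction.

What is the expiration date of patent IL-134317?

Base term: filing date + 18 years → 24 November 2003.
Administrative Delay Adjustment: +228 days → 9 July 2004.
Product Clearance Extension: 719 days (within the 1249-day cap) → +719 days → 28 June 2006.
Response Delay Deduction: −368 days → 25 June 2005.

June 25, 2005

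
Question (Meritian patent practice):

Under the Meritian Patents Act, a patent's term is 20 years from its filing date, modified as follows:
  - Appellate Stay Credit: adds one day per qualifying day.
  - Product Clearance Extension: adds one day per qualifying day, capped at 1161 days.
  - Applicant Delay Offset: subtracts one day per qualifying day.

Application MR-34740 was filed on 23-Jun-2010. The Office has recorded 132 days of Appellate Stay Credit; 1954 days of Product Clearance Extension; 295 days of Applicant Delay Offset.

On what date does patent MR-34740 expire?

March 17, 2033

Base term: filing date + 20 years → 23 June 2030.
Appellate Stay Credit: +132 days → 2 November 2030.
Product Clearance Extension: 1954 days claimed exceeds the 1161-day cap, so +1161 days → 6 January 2034.
Applicant Delay Offset: −295 days → 17 March 2033.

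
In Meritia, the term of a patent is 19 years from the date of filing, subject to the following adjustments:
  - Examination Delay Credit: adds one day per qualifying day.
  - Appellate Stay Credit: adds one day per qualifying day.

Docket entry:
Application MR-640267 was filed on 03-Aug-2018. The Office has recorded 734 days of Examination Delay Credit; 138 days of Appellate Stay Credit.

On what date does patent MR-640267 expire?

Base term: filing date + 19 years → 3 August 2037.
Examination Delay Credit: +734 days → 7 August 2039.
Appellate Stay Credit: +138 days → 23 December 2039.

December 23, 2039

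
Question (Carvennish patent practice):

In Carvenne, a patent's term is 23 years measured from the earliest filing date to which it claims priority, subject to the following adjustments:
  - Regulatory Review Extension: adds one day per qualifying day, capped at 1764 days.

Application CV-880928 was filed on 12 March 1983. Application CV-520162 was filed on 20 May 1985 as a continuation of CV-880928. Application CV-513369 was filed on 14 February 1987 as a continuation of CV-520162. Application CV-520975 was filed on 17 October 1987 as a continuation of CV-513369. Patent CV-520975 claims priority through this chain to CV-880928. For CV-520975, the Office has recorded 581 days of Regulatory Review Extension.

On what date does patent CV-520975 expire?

Earliest priority filing: 12 March 1983.
Base term: 12 March 1983 + 23 years → 12 March 2006.
Regulatory Review Extension: 581 days (within the 1764-day cap) → +581 days → 14 October 2007.

2007-10-14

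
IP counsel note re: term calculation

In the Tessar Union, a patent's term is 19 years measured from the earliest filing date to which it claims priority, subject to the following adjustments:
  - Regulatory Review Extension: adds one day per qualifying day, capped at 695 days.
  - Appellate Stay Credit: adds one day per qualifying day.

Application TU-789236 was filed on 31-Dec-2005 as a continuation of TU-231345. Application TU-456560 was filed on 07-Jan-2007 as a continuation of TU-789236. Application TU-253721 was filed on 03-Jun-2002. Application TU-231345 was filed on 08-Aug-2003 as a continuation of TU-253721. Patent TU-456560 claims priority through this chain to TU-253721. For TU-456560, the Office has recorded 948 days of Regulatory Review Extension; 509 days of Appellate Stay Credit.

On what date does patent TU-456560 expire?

Earliest priority filing: 3 June 2002.
Base term: 3 June 2002 + 19 years → 3 June 2021.
Regulatory Review Extension: 948 days claimed exceeds the 695-day cap, so +695 days → 29 April 2023.
Appellate Stay Credit: +509 days → 19 September 2024.

2024-09-19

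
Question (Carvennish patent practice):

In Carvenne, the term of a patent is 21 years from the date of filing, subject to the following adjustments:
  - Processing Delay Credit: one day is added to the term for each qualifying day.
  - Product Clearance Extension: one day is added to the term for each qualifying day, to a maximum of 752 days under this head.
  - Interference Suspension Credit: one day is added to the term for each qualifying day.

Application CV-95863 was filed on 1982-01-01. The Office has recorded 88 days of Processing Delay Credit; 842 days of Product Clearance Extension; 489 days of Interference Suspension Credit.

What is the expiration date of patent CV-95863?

August 22, 2006

Base term: filing date + 21 years → 1 January 2003.
Processing Delay Credit: +88 days → 30 March 2003.
Product Clearance Extension: 842 days claimed exceeds the 752-day cap, so +752 days → 20 April 2005.
Interference Suspension Credit: +489 days → 22 August 2006.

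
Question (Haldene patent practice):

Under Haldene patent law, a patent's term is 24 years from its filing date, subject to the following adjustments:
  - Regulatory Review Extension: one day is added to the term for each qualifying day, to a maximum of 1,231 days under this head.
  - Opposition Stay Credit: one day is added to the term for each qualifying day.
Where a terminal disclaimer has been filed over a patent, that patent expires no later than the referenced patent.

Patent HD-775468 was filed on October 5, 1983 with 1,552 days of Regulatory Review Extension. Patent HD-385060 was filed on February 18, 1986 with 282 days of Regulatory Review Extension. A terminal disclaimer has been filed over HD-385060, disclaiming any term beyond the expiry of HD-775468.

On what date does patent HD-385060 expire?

November 27, 2010

Natural term of HD-385060:
  Base: filing + 24 years → 18 February 2010.
  Regulatory Review Extension: 282 days (within the 1231-day cap) → +282 days → 27 November 2010.
Expiry of referenced patent HD-775468:
  Base: filing + 24 years → 5 October 2007.
  Regulatory Review Extension: 1552 days claimed exceeds the 1231-day cap, so +1231 days → 17 February 2011.
Terminal disclaimer: HD-385060 expires on the earlier of 27 November 2010 and 17 February 2011.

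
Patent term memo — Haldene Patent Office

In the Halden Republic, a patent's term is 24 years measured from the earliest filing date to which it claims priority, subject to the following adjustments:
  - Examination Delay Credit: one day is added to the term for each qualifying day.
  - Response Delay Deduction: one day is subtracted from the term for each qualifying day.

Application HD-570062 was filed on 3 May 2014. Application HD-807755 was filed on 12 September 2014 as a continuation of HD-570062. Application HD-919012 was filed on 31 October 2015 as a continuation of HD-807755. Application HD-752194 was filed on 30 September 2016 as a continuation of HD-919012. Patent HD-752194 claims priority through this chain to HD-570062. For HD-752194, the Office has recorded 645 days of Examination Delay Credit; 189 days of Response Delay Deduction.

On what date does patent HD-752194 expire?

August 2, 2039

Earliest priority filing: 3 May 2014.
Base term: 3 May 2014 + 24 years → 3 May 2038.
Examination Delay Credit: +645 days → 7 February 2040.
Response Delay Deduction: −189 days → 2 August 2039.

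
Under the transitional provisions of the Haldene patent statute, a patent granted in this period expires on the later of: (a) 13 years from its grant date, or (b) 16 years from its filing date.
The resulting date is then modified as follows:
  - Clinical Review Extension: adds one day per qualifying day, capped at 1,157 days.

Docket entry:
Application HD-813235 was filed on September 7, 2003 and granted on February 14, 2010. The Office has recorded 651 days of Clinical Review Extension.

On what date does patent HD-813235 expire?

2024-11-26

(a) grant + 13 years → 14 February 2023.
(b) filing + 16 years → 7 September 2019.
Later of the two: 14 February 2023.
Clinical Review Extension: 651 days (within the 1157-day cap) → +651 days → 26 November 2024.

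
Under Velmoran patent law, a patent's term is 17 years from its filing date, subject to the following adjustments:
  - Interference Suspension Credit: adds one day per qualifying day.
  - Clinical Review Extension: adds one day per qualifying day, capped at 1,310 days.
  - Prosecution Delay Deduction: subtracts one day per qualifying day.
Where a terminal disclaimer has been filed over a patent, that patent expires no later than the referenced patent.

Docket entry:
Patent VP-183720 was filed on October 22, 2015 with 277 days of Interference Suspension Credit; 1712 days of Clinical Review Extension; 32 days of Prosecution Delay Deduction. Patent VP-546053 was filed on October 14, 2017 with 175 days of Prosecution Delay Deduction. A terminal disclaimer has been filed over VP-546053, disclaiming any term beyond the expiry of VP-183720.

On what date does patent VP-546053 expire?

Natural term of VP-546053:
  Base: filing + 17 years → 14 October 2034.
  Prosecution Delay Deduction: −175 days → 22 April 2034.
Expiry of referenced patent VP-183720:
  Base: filing + 17 years → 22 October 2032.
  Interference Suspension Credit: +277 days → 26 July 2033.
  Clinical Review Extension: 1712 days claimed exceeds the 1310-day cap, so +1310 days → 25 February 2037.
  Prosecution Delay Deduction: −32 days → 24 January 2037.
Terminal disclaimer: VP-546053 expires on the earlier of 22 April 2034 and 24 January 2037.

April 22, 2034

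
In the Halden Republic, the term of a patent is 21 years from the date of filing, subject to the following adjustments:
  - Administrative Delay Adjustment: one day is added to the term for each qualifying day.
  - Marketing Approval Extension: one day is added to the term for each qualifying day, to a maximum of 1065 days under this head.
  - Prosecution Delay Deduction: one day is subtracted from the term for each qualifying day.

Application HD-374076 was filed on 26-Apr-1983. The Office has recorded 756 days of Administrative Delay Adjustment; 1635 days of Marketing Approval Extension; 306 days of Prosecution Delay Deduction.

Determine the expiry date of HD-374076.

2008-06-19

Base term: filing date + 21 years → 26 April 2004.
Administrative Delay Adjustment: +756 days → 22 May 2006.
Marketing Approval Extension: 1635 days claimed exceeds the 1065-day cap, so +1065 days → 21 April 2009.
Prosecution Delay Deduction: −306 days → 19 June 2008.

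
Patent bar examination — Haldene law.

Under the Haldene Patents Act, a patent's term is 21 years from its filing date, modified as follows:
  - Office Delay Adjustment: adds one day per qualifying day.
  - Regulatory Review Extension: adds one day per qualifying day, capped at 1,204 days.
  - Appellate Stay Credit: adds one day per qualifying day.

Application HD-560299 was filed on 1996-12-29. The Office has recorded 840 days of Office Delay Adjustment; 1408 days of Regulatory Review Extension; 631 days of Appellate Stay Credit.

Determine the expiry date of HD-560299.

Base term: filing date + 21 years → 29 December 2017.
Office Delay Adjustment: +840 days → 17 April 2020.
Regulatory Review Extension: 1408 days claimed exceeds the 1204-day cap, so +1204 days → 4 August 2023.
Appellate Stay Credit: +631 days → 26 April 2025.

April 26, 2025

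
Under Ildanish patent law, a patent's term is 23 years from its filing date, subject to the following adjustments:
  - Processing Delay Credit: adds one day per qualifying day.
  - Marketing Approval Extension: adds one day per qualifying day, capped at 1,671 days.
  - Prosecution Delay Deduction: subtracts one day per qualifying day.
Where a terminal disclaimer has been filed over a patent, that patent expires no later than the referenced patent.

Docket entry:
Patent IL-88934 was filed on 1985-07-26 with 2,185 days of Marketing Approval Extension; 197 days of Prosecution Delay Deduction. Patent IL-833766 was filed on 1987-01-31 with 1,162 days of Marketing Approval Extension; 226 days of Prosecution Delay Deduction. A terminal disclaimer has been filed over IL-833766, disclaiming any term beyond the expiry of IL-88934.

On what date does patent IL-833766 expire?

Natural term of IL-833766:
  Base: filing + 23 years → 31 January 2010.
  Marketing Approval Extension: 1162 days (within the 1671-day cap) → +1162 days → 7 April 2013.
  Prosecution Delay Deduction: −226 days → 24 August 2012.
Expiry of referenced patent IL-88934:
  Base: filing + 23 years → 26 July 2008.
  Marketing Approval Extension: 2185 days claimed exceeds the 1671-day cap, so +1671 days → 21 February 2013.
  Prosecution Delay Deduction: −197 days → 8 August 2012.
Terminal disclaimer: IL-833766 expires on the earlier of 24 August 2012 and 8 August 2012.

August 8, 2012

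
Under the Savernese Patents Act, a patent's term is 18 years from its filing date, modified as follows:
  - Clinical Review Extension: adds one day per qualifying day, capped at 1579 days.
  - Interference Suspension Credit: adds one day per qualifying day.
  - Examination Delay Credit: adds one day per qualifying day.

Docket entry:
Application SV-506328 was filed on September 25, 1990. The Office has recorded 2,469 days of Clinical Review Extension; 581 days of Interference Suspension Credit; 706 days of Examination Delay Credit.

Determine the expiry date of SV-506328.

2016-07-31

Base term: filing date + 18 years → 25 September 2008.
Clinical Review Extension: 2469 days claimed exceeds the 1579-day cap, so +1579 days → 21 January 2013.
Interference Suspension Credit: +581 days → 25 August 2014.
Examination Delay Credit: +706 days → 31 July 2016.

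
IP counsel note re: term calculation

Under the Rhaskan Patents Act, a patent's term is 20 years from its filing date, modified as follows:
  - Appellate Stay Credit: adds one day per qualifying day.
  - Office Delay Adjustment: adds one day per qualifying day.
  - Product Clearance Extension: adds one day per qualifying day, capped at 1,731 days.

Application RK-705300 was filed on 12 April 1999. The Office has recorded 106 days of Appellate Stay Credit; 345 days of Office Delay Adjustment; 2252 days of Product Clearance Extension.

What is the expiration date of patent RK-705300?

2025-04-02

Base term: filing date + 20 years → 12 April 2019.
Appellate Stay Credit: +106 days → 27 July 2019.
Office Delay Adjustment: +345 days → 6 July 2020.
Product Clearance Extension: 2252 days claimed exceeds the 1731-day cap, so +1731 days → 2 April 2025.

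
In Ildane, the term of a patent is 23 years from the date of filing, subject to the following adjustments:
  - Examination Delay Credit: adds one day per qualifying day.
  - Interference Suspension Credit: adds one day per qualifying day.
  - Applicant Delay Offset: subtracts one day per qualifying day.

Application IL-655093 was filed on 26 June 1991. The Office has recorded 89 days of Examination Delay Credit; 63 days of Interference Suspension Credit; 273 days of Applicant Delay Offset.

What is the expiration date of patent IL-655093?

February 25, 2014

Base term: filing date + 23 years → 26 June 2014.
Examination Delay Credit: +89 days → 23 September 2014.
Interference Suspension Credit: +63 days → 25 November 2014.
Applicant Delay Offset: −273 days → 25 February 2014.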